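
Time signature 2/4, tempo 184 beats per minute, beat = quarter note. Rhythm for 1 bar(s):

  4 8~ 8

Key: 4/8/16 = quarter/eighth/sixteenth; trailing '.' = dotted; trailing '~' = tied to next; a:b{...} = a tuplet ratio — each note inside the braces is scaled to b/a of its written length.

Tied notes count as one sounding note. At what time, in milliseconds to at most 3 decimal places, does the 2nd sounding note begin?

1. 0.0ms @ 0 + 326.087ms (1)
2. 326.087ms @ 1 + 326.087ms (1)

note 2 onset = 1b = 326.087ms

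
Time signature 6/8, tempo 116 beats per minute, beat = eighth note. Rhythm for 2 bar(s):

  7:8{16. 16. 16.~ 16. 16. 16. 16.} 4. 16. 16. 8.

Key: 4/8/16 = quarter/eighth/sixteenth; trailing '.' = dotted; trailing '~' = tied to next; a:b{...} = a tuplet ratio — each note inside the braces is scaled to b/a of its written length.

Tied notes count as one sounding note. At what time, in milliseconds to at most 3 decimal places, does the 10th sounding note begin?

1. 0.0ms @ 0 + 443.35ms (6/7)
2. 443.35ms @ 6/7 + 443.35ms (6/7)
3. 886.7ms @ 12/7 + 886.7ms (12/7)
4. 1773.399ms @ 24/7 + 443.35ms (6/7)
5. 2216.749ms @ 30/7 + 443.35ms (6/7)
6. 2660.099ms @ 36/7 + 443.35ms (6/7)
7. 3103.448ms @ 6 + 1551.724ms (3)
8. 4655.172ms @ 9 + 387.931ms (3/4)
9. 5043.103ms @ 39/4 + 387.931ms (3/4)
10. 5431.034ms @ 21/2 + 775.862ms (3/2)

note 10 onset = 21/2b = 5431.034ms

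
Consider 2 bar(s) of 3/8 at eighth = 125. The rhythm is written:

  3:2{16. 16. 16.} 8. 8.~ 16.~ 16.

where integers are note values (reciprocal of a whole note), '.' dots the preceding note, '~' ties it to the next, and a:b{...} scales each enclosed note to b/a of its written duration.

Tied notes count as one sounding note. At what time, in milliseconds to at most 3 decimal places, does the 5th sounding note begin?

1. 0.0ms @ 0 + 240.0ms (1/2)
2. 240.0ms @ 1/2 + 240.0ms (1/2)
3. 480.0ms @ 1 + 240.0ms (1/2)
4. 720.0ms @ 3/2 + 720.0ms (3/2)
5. 1440.0ms @ 3 + 1440.0ms (3)

note 5 onset = 3b = 1440.0ms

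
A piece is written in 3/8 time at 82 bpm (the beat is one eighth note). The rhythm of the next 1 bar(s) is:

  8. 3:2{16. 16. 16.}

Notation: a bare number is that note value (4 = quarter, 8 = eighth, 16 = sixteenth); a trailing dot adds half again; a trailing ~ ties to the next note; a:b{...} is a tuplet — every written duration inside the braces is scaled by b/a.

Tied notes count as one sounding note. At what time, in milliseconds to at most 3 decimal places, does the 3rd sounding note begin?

1. 0.0ms @ 0 + 1097.561ms (3/2)
2. 1097.561ms @ 3/2 + 365.854ms (1/2)
3. 1463.415ms @ 2 + 365.854ms (1/2)
4. 1829.268ms @ 5/2 + 365.854ms (1/2)

note 3 onset = 2b = 1463.415ms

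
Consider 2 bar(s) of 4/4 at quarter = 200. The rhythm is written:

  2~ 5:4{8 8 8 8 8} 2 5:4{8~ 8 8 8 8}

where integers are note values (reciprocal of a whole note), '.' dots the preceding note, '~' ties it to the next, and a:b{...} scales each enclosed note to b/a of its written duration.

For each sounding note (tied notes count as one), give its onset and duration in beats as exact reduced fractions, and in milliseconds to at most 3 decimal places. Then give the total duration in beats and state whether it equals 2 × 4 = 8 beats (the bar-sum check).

1) 0.0ms=0b +720.0ms=12/5b
2) 720.0ms=12/5b +120.0ms=2/5b
3) 840.0ms=14/5b +120.0ms=2/5b
4) 960.0ms=16/5b +120.0ms=2/5b
5) 1080.0ms=18/5b +120.0ms=2/5b
6) 1200.0ms=4b +600.0ms=2b
7) 1800.0ms=6b +240.0ms=4/5b
8) 2040.0ms=34/5b +120.0ms=2/5b
9) 2160.0ms=36/5b +120.0ms=2/5b
10) 2280.0ms=38/5b +120.0ms=2/5b
Σ=8b of 8 (200bpm 4/4) — PASS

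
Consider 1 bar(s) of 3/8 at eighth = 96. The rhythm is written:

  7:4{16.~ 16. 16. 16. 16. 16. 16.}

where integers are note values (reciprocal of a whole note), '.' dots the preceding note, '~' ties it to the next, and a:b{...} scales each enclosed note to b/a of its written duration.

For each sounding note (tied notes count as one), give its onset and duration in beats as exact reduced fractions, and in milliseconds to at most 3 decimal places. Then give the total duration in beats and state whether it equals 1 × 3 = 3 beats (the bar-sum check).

1) 0.0ms=0b +535.714ms=6/7b
2) 535.714ms=6/7b +267.857ms=3/7b
3) 803.571ms=9/7b +267.857ms=3/7b
4) 1071.429ms=12/7b +267.857ms=3/7b
5) 1339.286ms=15/7b +267.857ms=3/7b
6) 1607.143ms=18/7b +267.857ms=3/7b
Σ=3b of 3 (96bpm 3/8) — PASS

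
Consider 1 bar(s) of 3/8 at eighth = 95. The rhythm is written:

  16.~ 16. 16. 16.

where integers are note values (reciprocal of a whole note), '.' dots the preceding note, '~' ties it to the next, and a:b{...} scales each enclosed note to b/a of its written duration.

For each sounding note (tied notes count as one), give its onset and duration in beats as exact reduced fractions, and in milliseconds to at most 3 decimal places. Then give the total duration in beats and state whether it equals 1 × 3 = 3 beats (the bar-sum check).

1) 0.0ms=0b +947.368ms=3/2b
2) 947.368ms=3/2b +473.684ms=3/4b
3) 1421.053ms=9/4b +473.684ms=3/4b
Σ=3b of 3 (95bpm 3/8) — PASS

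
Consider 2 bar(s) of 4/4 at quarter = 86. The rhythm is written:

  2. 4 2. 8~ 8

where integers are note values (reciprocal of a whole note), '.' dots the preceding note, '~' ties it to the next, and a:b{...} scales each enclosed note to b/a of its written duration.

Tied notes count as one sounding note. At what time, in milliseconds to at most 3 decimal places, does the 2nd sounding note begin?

1. 0.0ms @ 0 + 2093.023ms (3)
2. 2093.023ms @ 3 + 697.674ms (1)
3. 2790.698ms @ 4 + 2093.023ms (3)
4. 4883.721ms @ 7 + 697.674ms (1)

note 2 onset = 3b = 2093.023ms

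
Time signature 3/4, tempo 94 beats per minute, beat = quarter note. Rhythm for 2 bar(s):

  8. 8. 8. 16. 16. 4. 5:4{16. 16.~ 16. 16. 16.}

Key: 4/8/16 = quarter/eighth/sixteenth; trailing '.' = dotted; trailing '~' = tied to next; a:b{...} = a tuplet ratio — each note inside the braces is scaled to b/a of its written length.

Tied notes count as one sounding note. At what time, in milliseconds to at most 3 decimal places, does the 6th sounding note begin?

1. 0.0ms @ 0 + 478.723ms (3/4)
2. 478.723ms @ 3/4 + 478.723ms (3/4)
3. 957.447ms @ 3/2 + 478.723ms (3/4)
4. 1436.17ms @ 9/4 + 239.362ms (3/8)
5. 1675.532ms @ 21/8 + 239.362ms (3/8)
6. 1914.894ms @ 3 + 957.447ms (3/2)
7. 2872.34ms @ 9/2 + 191.489ms (3/10)
8. 3063.83ms @ 24/5 + 382.979ms (3/5)
9. 3446.809ms @ 27/5 + 191.489ms (3/10)
10. 3638.298ms @ 57/10 + 191.489ms (3/10)

note 6 onset = 3b = 1914.894ms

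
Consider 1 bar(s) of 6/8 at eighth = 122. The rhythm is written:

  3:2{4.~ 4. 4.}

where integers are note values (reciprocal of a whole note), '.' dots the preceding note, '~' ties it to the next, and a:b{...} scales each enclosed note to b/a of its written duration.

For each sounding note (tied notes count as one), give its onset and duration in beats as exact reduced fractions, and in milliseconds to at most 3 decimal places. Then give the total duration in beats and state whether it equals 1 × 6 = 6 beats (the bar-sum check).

1) 0.0ms=0b +1967.213ms=4b
2) 1967.213ms=4b +983.607ms=2b
Σ=6b of 6 (122bpm 6/8) — PASS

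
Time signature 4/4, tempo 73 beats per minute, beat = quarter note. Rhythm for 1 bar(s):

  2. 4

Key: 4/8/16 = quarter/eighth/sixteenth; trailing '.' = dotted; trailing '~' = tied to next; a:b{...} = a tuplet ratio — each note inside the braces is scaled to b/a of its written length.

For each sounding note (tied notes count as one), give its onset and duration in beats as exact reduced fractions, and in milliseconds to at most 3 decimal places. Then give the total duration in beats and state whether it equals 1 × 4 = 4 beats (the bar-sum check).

1) 0.0ms=0b +2465.753ms=3b
2) 2465.753ms=3b +821.918ms=1b
Σ=4b of 4 (73bpm 4/4) — PASS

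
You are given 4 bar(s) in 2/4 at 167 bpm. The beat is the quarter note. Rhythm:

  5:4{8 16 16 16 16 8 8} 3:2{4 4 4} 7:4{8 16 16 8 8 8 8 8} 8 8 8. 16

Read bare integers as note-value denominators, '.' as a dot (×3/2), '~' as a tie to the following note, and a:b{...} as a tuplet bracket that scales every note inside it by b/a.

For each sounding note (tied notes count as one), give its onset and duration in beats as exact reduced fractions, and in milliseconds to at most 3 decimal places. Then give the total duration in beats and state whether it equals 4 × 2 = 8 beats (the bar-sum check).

1) 0.0ms=0b +143.713ms=2/5b
2) 143.713ms=2/5b +71.856ms=1/5b
3) 215.569ms=3/5b +71.856ms=1/5b
4) 287.425ms=4/5b +71.856ms=1/5b
5) 359.281ms=1b +71.856ms=1/5b
6) 431.138ms=6/5b +143.713ms=2/5b
7) 574.85ms=8/5b +143.713ms=2/5b
8) 718.563ms=2b +239.521ms=2/3b
9) 958.084ms=8/3b +239.521ms=2/3b
10) 1197.605ms=10/3b +239.521ms=2/3b
11) 1437.126ms=4b +102.652ms=2/7b
12) 1539.778ms=30/7b +51.326ms=1/7b
13) 1591.104ms=31/7b +51.326ms=1/7b
14) 1642.429ms=32/7b +102.652ms=2/7b
15) 1745.081ms=34/7b +102.652ms=2/7b
16) 1847.733ms=36/7b +102.652ms=2/7b
17) 1950.385ms=38/7b +102.652ms=2/7b
18) 2053.037ms=40/7b +102.652ms=2/7b
19) 2155.689ms=6b +179.641ms=1/2b
20) 2335.329ms=13/2b +179.641ms=1/2b
21) 2514.97ms=7b +269.461ms=3/4b
22) 2784.431ms=31/4b +89.82ms=1/4b
Σ=8b of 8 (167bpm 2/4) — PASS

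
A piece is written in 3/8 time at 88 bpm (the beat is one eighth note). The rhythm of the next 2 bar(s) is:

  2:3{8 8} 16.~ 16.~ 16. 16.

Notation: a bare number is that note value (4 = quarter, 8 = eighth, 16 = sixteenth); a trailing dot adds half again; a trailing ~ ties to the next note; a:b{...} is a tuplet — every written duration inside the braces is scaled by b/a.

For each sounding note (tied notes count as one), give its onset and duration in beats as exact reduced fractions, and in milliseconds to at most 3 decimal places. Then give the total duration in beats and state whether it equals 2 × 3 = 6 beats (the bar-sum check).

1) 0.0ms=0b +1022.727ms=3/2b
2) 1022.727ms=3/2b +1022.727ms=3/2b
3) 2045.455ms=3b +1534.091ms=9/4b
4) 3579.545ms=21/4b +511.364ms=3/4b
Σ=6b of 6 (88bpm 3/8) — PASS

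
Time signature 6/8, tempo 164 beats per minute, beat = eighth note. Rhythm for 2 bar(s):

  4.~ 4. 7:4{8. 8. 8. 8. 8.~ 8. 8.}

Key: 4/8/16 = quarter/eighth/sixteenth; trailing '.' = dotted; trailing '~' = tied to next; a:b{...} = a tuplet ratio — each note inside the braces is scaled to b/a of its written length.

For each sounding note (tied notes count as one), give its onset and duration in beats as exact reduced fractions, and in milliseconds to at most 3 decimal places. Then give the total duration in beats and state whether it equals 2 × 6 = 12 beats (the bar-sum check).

1) 0.0ms=0b +2195.122ms=6b
2) 2195.122ms=6b +313.589ms=6/7b
3) 2508.711ms=48/7b +313.589ms=6/7b
4) 2822.3ms=54/7b +313.589ms=6/7b
5) 3135.889ms=60/7b +313.589ms=6/7b
6) 3449.477ms=66/7b +627.178ms=12/7b
7) 4076.655ms=78/7b +313.589ms=6/7b
Σ=12b of 12 (164bpm 6/8) — PASS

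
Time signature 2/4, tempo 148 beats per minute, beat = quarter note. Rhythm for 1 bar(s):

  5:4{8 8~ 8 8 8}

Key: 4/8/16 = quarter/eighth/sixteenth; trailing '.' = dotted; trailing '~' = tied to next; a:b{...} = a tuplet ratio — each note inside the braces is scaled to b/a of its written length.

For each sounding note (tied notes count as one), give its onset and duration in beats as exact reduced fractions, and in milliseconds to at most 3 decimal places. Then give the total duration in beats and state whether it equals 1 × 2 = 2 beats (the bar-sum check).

1) 0.0ms=0b +162.162ms=2/5b
2) 162.162ms=2/5b +324.324ms=4/5b
3) 486.486ms=6/5b +162.162ms=2/5b
4) 648.649ms=8/5b +162.162ms=2/5b
Σ=2b of 2 (148bpm 2/4) — PASS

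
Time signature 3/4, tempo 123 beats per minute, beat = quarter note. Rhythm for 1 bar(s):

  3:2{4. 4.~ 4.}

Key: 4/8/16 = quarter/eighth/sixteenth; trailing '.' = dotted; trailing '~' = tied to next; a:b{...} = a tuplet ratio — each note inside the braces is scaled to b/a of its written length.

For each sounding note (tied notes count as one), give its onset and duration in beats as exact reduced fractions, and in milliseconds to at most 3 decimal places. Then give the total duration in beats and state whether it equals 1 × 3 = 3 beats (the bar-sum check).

1) 0.0ms=0b +487.805ms=1b
2) 487.805ms=1b +975.61ms=2b
Σ=3b of 3 (123bpm 3/4) — PASS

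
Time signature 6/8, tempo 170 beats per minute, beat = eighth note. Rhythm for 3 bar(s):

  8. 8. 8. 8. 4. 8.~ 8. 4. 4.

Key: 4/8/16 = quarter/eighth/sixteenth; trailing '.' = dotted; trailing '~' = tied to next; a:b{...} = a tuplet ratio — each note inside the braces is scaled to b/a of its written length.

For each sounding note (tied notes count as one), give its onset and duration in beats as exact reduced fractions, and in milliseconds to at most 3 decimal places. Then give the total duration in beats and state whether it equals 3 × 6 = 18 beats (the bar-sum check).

1) 0.0ms=0b +529.412ms=3/2b
2) 529.412ms=3/2b +529.412ms=3/2b
3) 1058.824ms=3b +529.412ms=3/2b
4) 1588.235ms=9/2b +529.412ms=3/2b
5) 2117.647ms=6b +1058.824ms=3b
6) 3176.471ms=9b +1058.824ms=3b
7) 4235.294ms=12b +1058.824ms=3b
8) 5294.118ms=15b +1058.824ms=3b
Σ=18b of 18 (170bpm 6/8) — PASS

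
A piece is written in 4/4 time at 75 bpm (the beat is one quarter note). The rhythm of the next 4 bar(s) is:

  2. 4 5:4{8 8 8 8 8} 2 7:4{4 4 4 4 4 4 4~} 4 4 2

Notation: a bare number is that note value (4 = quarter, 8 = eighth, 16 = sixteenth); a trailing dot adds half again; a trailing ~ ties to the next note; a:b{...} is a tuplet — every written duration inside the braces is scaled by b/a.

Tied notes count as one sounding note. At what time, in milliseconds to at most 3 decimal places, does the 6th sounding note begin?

note 6 onset = 26/5b = 4160.0ms

1. 0.0ms @ 0 + 2400.0ms (3)
2. 2400.0ms @ 3 + 800.0ms (1)
3. 3200.0ms @ 4 + 320.0ms (2/5)
4. 3520.0ms @ 22/5 + 320.0ms (2/5)
5. 3840.0ms @ 24/5 + 320.0ms (2/5)
6. 4160.0ms @ 26/5 + 320.0ms (2/5)
7. 4480.0ms @ 28/5 + 320.0ms (2/5)
8. 4800.0ms @ 6 + 1600.0ms (2)
9. 6400.0ms @ 8 + 457.143ms (4/7)
10. 6857.143ms @ 60/7 + 457.143ms (4/7)
11. 7314.286ms @ 64/7 + 457.143ms (4/7)
12. 7771.429ms @ 68/7 + 457.143ms (4/7)
13. 8228.571ms @ 72/7 + 457.143ms (4/7)
14. 8685.714ms @ 76/7 + 457.143ms (4/7)
15. 9142.857ms @ 80/7 + 1257.143ms (11/7)
16. 10400.0ms @ 13 + 800.0ms (1)
17. 11200.0ms @ 14 + 1600.0ms (2)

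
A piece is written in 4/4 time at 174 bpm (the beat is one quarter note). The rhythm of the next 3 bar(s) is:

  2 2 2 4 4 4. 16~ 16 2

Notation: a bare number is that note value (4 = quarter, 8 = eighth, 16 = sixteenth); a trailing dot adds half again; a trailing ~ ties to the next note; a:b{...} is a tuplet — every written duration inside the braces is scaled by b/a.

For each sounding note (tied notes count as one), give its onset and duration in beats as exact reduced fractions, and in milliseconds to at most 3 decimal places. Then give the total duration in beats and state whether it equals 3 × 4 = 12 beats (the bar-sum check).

1) 0.0ms=0b +689.655ms=2b
2) 689.655ms=2b +689.655ms=2b
3) 1379.31ms=4b +689.655ms=2b
4) 2068.966ms=6b +344.828ms=1b
5) 2413.793ms=7b +344.828ms=1b
6) 2758.621ms=8b +517.241ms=3/2b
7) 3275.862ms=19/2b +172.414ms=1/2b
8) 3448.276ms=10b +689.655ms=2b
Σ=12b of 12 (174bpm 4/4) — PASS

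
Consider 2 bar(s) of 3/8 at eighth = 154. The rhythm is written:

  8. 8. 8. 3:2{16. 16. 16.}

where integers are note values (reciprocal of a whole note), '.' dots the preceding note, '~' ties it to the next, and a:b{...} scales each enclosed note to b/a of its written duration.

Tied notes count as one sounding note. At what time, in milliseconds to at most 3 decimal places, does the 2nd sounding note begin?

note 2 onset = 3/2b = 584.416ms

1. 0.0ms @ 0 + 584.416ms (3/2)
2. 584.416ms @ 3/2 + 584.416ms (3/2)
3. 1168.831ms @ 3 + 584.416ms (3/2)
4. 1753.247ms @ 9/2 + 194.805ms (1/2)
5. 1948.052ms @ 5 + 194.805ms (1/2)
6. 2142.857ms @ 11/2 + 194.805ms (1/2)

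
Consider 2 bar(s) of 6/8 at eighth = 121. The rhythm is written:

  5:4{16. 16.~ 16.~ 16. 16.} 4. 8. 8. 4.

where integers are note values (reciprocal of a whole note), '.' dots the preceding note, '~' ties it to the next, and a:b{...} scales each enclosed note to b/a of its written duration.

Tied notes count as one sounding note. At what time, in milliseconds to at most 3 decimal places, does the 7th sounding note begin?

1. 0.0ms @ 0 + 297.521ms (3/5)
2. 297.521ms @ 3/5 + 892.562ms (9/5)
3. 1190.083ms @ 12/5 + 297.521ms (3/5)
4. 1487.603ms @ 3 + 1487.603ms (3)
5. 2975.207ms @ 6 + 743.802ms (3/2)
6. 3719.008ms @ 15/2 + 743.802ms (3/2)
7. 4462.81ms @ 9 + 1487.603ms (3)

note 7 onset = 9b = 4462.81ms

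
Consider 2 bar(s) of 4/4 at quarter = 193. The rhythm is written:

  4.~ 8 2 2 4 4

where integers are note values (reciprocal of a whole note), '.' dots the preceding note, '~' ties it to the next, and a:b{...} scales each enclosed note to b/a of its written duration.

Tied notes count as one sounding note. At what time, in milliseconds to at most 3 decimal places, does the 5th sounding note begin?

1. 0.0ms @ 0 + 621.762ms (2)
2. 621.762ms @ 2 + 621.762ms (2)
3. 1243.523ms @ 4 + 621.762ms (2)
4. 1865.285ms @ 6 + 310.881ms (1)
5. 2176.166ms @ 7 + 310.881ms (1)

note 5 onset = 7b = 2176.166ms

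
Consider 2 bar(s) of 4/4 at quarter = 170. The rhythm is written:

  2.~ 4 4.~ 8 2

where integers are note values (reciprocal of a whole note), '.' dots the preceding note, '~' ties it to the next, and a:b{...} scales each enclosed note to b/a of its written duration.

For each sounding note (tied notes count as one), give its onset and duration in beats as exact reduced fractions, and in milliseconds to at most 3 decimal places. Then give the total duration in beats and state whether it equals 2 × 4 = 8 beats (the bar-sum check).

1) 0.0ms=0b +1411.765ms=4b
2) 1411.765ms=4b +705.882ms=2b
3) 2117.647ms=6b +705.882ms=2b
Σ=8b of 8 (170bpm 4/4) — PASS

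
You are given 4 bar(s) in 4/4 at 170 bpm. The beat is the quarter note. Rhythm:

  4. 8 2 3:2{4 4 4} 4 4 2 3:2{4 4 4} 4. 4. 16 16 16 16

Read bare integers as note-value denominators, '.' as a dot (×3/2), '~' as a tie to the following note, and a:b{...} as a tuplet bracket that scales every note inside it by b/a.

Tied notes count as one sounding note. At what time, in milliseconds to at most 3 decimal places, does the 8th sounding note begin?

1. 0.0ms @ 0 + 529.412ms (3/2)
2. 529.412ms @ 3/2 + 176.471ms (1/2)
3. 705.882ms @ 2 + 705.882ms (2)
4. 1411.765ms @ 4 + 235.294ms (2/3)
5. 1647.059ms @ 14/3 + 235.294ms (2/3)
6. 1882.353ms @ 16/3 + 235.294ms (2/3)
7. 2117.647ms @ 6 + 352.941ms (1)
8. 2470.588ms @ 7 + 352.941ms (1)
9. 2823.529ms @ 8 + 705.882ms (2)
10. 3529.412ms @ 10 + 235.294ms (2/3)
11. 3764.706ms @ 32/3 + 235.294ms (2/3)
12. 4000.0ms @ 34/3 + 235.294ms (2/3)
13. 4235.294ms @ 12 + 529.412ms (3/2)
14. 4764.706ms @ 27/2 + 529.412ms (3/2)
15. 5294.118ms @ 15 + 88.235ms (1/4)
16. 5382.353ms @ 61/4 + 88.235ms (1/4)
17. 5470.588ms @ 31/2 + 88.235ms (1/4)
18. 5558.824ms @ 63/4 + 88.235ms (1/4)

note 8 onset = 7b = 2470.588ms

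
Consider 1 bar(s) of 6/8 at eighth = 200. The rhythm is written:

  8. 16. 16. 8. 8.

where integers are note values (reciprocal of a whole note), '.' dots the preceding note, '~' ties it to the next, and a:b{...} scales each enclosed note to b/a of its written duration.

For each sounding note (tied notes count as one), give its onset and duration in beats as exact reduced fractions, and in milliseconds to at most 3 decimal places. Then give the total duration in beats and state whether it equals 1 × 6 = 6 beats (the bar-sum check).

1) 0.0ms=0b +450.0ms=3/2b
2) 450.0ms=3/2b +225.0ms=3/4b
3) 675.0ms=9/4b +225.0ms=3/4b
4) 900.0ms=3b +450.0ms=3/2b
5) 1350.0ms=9/2b +450.0ms=3/2b
Σ=6b of 6 (200bpm 6/8) — PASS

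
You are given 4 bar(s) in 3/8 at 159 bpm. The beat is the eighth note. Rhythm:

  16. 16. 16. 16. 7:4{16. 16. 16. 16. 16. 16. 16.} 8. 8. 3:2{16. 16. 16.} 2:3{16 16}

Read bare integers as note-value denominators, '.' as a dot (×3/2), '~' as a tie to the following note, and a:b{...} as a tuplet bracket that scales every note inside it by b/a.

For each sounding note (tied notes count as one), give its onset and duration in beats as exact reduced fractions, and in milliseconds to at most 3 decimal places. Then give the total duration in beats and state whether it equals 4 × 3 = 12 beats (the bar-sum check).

1) 0.0ms=0b +283.019ms=3/4b
2) 283.019ms=3/4b +283.019ms=3/4b
3) 566.038ms=3/2b +283.019ms=3/4b
4) 849.057ms=9/4b +283.019ms=3/4b
5) 1132.075ms=3b +161.725ms=3/7b
6) 1293.801ms=24/7b +161.725ms=3/7b
7) 1455.526ms=27/7b +161.725ms=3/7b
8) 1617.251ms=30/7b +161.725ms=3/7b
9) 1778.976ms=33/7b +161.725ms=3/7b
10) 1940.701ms=36/7b +161.725ms=3/7b
11) 2102.426ms=39/7b +161.725ms=3/7b
12) 2264.151ms=6b +566.038ms=3/2b
13) 2830.189ms=15/2b +566.038ms=3/2b
14) 3396.226ms=9b +188.679ms=1/2b
15) 3584.906ms=19/2b +188.679ms=1/2b
16) 3773.585ms=10b +188.679ms=1/2b
17) 3962.264ms=21/2b +283.019ms=3/4b
18) 4245.283ms=45/4b +283.019ms=3/4b
Σ=12b of 12 (159bpm 3/8) — PASS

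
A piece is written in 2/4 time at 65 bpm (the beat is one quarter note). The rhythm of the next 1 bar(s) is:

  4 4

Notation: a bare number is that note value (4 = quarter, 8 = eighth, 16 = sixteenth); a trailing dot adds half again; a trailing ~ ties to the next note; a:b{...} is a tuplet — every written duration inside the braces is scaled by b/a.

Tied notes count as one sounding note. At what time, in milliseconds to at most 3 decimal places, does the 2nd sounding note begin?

1. 0.0ms @ 0 + 923.077ms (1)
2. 923.077ms @ 1 + 923.077ms (1)

note 2 onset = 1b = 923.077ms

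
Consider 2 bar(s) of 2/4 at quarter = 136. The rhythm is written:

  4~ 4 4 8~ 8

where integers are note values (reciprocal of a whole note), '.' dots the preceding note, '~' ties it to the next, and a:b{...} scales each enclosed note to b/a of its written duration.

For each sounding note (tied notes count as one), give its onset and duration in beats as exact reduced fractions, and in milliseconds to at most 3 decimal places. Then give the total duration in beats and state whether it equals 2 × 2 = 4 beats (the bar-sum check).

1) 0.0ms=0b +882.353ms=2b
2) 882.353ms=2b +441.176ms=1b
3) 1323.529ms=3b +441.176ms=1b
Σ=4b of 4 (136bpm 2/4) — PASS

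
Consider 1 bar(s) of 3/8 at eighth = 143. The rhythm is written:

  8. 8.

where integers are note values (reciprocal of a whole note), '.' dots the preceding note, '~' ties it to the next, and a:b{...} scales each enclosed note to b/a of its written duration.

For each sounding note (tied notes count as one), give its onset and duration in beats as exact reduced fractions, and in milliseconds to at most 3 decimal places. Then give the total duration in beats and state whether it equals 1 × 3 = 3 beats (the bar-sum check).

1) 0.0ms=0b +629.371ms=3/2b
2) 629.371ms=3/2b +629.371ms=3/2b
Σ=3b of 3 (143bpm 3/8) — PASS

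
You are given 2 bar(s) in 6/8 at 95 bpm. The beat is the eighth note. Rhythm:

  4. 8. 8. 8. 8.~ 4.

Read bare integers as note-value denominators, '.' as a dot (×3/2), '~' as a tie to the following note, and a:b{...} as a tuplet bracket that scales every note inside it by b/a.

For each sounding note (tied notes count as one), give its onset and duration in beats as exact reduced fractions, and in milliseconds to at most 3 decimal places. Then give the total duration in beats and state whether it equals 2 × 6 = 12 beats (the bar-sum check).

1) 0.0ms=0b +1894.737ms=3b
2) 1894.737ms=3b +947.368ms=3/2b
3) 2842.105ms=9/2b +947.368ms=3/2b
4) 3789.474ms=6b +947.368ms=3/2b
5) 4736.842ms=15/2b +2842.105ms=9/2b
Σ=12b of 12 (95bpm 6/8) — PASS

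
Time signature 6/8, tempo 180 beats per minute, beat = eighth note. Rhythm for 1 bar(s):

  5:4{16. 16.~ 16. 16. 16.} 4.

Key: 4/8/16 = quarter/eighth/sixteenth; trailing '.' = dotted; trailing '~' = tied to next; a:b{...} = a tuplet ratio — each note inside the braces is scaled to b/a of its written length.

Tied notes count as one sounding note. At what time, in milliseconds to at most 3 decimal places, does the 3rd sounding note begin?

note 3 onset = 9/5b = 600.0ms

1. 0.0ms @ 0 + 200.0ms (3/5)
2. 200.0ms @ 3/5 + 400.0ms (6/5)
3. 600.0ms @ 9/5 + 200.0ms (3/5)
4. 800.0ms @ 12/5 + 200.0ms (3/5)
5. 1000.0ms @ 3 + 1000.0ms (3)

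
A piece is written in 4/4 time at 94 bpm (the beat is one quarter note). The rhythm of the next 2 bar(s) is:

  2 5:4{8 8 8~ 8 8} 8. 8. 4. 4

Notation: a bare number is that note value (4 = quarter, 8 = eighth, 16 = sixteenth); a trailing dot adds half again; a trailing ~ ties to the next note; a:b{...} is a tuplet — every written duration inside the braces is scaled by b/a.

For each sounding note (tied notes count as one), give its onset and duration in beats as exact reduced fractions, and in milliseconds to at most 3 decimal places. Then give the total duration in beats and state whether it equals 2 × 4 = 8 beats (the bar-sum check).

1) 0.0ms=0b +1276.596ms=2b
2) 1276.596ms=2b +255.319ms=2/5b
3) 1531.915ms=12/5b +255.319ms=2/5b
4) 1787.234ms=14/5b +510.638ms=4/5b
5) 2297.872ms=18/5b +255.319ms=2/5b
6) 2553.191ms=4b +478.723ms=3/4b
7) 3031.915ms=19/4b +478.723ms=3/4b
8) 3510.638ms=11/2b +957.447ms=3/2b
9) 4468.085ms=7b +638.298ms=1b
Σ=8b of 8 (94bpm 4/4) — PASS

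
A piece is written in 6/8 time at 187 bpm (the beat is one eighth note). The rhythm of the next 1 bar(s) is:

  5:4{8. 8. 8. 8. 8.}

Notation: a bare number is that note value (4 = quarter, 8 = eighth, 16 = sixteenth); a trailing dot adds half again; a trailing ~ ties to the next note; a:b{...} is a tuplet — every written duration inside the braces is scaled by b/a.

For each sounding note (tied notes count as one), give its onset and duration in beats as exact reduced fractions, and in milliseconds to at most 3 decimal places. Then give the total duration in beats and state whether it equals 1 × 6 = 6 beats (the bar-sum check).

1) 0.0ms=0b +385.027ms=6/5b
2) 385.027ms=6/5b +385.027ms=6/5b
3) 770.053ms=12/5b +385.027ms=6/5b
4) 1155.08ms=18/5b +385.027ms=6/5b
5) 1540.107ms=24/5b +385.027ms=6/5b
Σ=6b of 6 (187bpm 6/8) — PASS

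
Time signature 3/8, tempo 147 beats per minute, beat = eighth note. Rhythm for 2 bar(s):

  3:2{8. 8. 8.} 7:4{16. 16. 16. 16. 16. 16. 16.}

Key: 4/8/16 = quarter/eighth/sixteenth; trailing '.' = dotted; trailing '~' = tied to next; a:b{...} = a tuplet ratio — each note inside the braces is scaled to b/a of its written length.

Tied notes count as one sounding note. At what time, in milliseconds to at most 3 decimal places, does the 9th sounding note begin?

1. 0.0ms @ 0 + 408.163ms (1)
2. 408.163ms @ 1 + 408.163ms (1)
3. 816.327ms @ 2 + 408.163ms (1)
4. 1224.49ms @ 3 + 174.927ms (3/7)
5. 1399.417ms @ 24/7 + 174.927ms (3/7)
6. 1574.344ms @ 27/7 + 174.927ms (3/7)
7. 1749.271ms @ 30/7 + 174.927ms (3/7)
8. 1924.198ms @ 33/7 + 174.927ms (3/7)
9. 2099.125ms @ 36/7 + 174.927ms (3/7)
10. 2274.052ms @ 39/7 + 174.927ms (3/7)

note 9 onset = 36/7b = 2099.125ms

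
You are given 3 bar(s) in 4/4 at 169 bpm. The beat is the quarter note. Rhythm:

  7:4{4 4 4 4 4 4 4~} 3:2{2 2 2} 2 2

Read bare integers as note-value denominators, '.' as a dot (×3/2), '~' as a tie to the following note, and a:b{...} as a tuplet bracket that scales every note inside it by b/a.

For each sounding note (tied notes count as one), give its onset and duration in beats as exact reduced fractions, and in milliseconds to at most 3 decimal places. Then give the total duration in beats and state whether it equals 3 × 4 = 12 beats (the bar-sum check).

1) 0.0ms=0b +202.874ms=4/7b
2) 202.874ms=4/7b +202.874ms=4/7b
3) 405.748ms=8/7b +202.874ms=4/7b
4) 608.622ms=12/7b +202.874ms=4/7b
5) 811.496ms=16/7b +202.874ms=4/7b
6) 1014.37ms=20/7b +202.874ms=4/7b
7) 1217.244ms=24/7b +676.247ms=40/21b
8) 1893.491ms=16/3b +473.373ms=4/3b
9) 2366.864ms=20/3b +473.373ms=4/3b
10) 2840.237ms=8b +710.059ms=2b
11) 3550.296ms=10b +710.059ms=2b
Σ=12b of 12 (169bpm 4/4) — PASS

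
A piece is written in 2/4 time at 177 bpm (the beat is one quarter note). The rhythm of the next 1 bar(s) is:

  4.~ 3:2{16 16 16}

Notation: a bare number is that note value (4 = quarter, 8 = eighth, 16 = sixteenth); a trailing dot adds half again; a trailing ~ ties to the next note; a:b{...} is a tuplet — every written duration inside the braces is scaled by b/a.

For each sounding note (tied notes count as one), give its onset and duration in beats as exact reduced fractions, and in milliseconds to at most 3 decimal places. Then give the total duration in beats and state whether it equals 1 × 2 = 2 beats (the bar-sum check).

1) 0.0ms=0b +564.972ms=5/3b
2) 564.972ms=5/3b +56.497ms=1/6b
3) 621.469ms=11/6b +56.497ms=1/6b
Σ=2b of 2 (177bpm 2/4) — PASS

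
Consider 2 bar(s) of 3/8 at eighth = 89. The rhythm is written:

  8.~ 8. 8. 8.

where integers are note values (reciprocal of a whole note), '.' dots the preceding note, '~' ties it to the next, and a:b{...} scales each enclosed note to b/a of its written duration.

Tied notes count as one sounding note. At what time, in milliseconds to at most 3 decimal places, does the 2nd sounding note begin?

note 2 onset = 3b = 2022.472ms

1. 0.0ms @ 0 + 2022.472ms (3)
2. 2022.472ms @ 3 + 1011.236ms (3/2)
3. 3033.708ms @ 9/2 + 1011.236ms (3/2)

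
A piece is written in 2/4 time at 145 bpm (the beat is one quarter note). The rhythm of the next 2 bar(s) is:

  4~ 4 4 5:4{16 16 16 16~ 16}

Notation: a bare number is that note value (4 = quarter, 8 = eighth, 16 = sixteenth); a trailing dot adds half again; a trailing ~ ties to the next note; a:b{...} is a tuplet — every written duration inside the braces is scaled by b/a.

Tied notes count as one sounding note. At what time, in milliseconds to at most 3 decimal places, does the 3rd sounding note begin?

1. 0.0ms @ 0 + 827.586ms (2)
2. 827.586ms @ 2 + 413.793ms (1)
3. 1241.379ms @ 3 + 82.759ms (1/5)
4. 1324.138ms @ 16/5 + 82.759ms (1/5)
5. 1406.897ms @ 17/5 + 82.759ms (1/5)
6. 1489.655ms @ 18/5 + 165.517ms (2/5)

note 3 onset = 3b = 1241.379ms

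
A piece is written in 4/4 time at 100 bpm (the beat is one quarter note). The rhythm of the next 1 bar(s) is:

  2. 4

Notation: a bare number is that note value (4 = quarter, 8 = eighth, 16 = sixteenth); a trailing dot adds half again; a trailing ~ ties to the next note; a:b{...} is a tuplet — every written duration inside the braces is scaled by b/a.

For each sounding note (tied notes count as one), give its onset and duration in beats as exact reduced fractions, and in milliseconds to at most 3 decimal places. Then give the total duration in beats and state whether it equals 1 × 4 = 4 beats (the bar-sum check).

1) 0.0ms=0b +1800.0ms=3b
2) 1800.0ms=3b +600.0ms=1b
Σ=4b of 4 (100bpm 4/4) — PASS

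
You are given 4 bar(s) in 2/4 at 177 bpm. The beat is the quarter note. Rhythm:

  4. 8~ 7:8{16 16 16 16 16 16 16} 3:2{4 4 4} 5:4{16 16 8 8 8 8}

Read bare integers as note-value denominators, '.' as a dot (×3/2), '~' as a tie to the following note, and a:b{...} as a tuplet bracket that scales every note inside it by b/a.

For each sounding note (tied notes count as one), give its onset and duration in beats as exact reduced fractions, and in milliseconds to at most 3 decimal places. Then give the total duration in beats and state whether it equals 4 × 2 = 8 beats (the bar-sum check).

1) 0.0ms=0b +508.475ms=3/2b
2) 508.475ms=3/2b +266.344ms=11/14b
3) 774.818ms=16/7b +96.852ms=2/7b
4) 871.671ms=18/7b +96.852ms=2/7b
5) 968.523ms=20/7b +96.852ms=2/7b
6) 1065.375ms=22/7b +96.852ms=2/7b
7) 1162.228ms=24/7b +96.852ms=2/7b
8) 1259.08ms=26/7b +96.852ms=2/7b
9) 1355.932ms=4b +225.989ms=2/3b
10) 1581.921ms=14/3b +225.989ms=2/3b
11) 1807.91ms=16/3b +225.989ms=2/3b
12) 2033.898ms=6b +67.797ms=1/5b
13) 2101.695ms=31/5b +67.797ms=1/5b
14) 2169.492ms=32/5b +135.593ms=2/5b
15) 2305.085ms=34/5b +135.593ms=2/5b
16) 2440.678ms=36/5b +135.593ms=2/5b
17) 2576.271ms=38/5b +135.593ms=2/5b
Σ=8b of 8 (177bpm 2/4) — PASS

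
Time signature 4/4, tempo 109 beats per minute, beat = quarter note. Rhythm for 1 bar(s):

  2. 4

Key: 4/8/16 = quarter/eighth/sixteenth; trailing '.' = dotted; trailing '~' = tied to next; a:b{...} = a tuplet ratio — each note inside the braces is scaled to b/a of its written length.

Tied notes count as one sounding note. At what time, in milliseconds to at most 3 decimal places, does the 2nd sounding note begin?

note 2 onset = 3b = 1651.376ms

1. 0.0ms @ 0 + 1651.376ms (3)
2. 1651.376ms @ 3 + 550.459ms (1)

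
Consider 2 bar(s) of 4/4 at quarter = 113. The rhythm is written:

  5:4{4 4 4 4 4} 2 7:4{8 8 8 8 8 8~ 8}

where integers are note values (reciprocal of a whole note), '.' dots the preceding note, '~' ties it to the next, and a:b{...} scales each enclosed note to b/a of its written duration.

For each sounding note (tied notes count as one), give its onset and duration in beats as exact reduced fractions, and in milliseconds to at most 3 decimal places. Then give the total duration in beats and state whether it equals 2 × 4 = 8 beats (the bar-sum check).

1) 0.0ms=0b +424.779ms=4/5b
2) 424.779ms=4/5b +424.779ms=4/5b
3) 849.558ms=8/5b +424.779ms=4/5b
4) 1274.336ms=12/5b +424.779ms=4/5b
5) 1699.115ms=16/5b +424.779ms=4/5b
6) 2123.894ms=4b +1061.947ms=2b
7) 3185.841ms=6b +151.707ms=2/7b
8) 3337.547ms=44/7b +151.707ms=2/7b
9) 3489.254ms=46/7b +151.707ms=2/7b
10) 3640.961ms=48/7b +151.707ms=2/7b
11) 3792.668ms=50/7b +151.707ms=2/7b
12) 3944.374ms=52/7b +303.413ms=4/7b
Σ=8b of 8 (113bpm 4/4) — PASS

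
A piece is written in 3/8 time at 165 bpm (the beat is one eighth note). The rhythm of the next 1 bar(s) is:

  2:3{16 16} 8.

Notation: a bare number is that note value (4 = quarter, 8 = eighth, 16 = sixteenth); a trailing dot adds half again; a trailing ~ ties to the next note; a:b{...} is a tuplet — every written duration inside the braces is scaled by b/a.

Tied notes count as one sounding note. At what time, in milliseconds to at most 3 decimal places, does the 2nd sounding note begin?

note 2 onset = 3/4b = 272.727ms

1. 0.0ms @ 0 + 272.727ms (3/4)
2. 272.727ms @ 3/4 + 272.727ms (3/4)
3. 545.455ms @ 3/2 + 545.455ms (3/2)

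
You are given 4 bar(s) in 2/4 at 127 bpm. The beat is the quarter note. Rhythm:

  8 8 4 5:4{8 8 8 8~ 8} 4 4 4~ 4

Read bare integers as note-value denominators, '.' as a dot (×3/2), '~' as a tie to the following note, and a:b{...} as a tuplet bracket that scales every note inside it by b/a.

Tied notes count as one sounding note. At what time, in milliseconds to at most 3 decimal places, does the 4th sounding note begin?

note 4 onset = 2b = 944.882ms

1. 0.0ms @ 0 + 236.22ms (1/2)
2. 236.22ms @ 1/2 + 236.22ms (1/2)
3. 472.441ms @ 1 + 472.441ms (1)
4. 944.882ms @ 2 + 188.976ms (2/5)
5. 1133.858ms @ 12/5 + 188.976ms (2/5)
6. 1322.835ms @ 14/5 + 188.976ms (2/5)
7. 1511.811ms @ 16/5 + 377.953ms (4/5)
8. 1889.764ms @ 4 + 472.441ms (1)
9. 2362.205ms @ 5 + 472.441ms (1)
10. 2834.646ms @ 6 + 944.882ms (2)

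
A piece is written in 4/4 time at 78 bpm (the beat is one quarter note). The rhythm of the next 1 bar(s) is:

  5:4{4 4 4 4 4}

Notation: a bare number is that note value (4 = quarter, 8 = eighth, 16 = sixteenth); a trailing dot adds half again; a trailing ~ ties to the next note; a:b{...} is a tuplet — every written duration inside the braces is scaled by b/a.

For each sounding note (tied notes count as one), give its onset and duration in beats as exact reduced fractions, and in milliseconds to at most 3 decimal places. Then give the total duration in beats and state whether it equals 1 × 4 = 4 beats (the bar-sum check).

1) 0.0ms=0b +615.385ms=4/5b
2) 615.385ms=4/5b +615.385ms=4/5b
3) 1230.769ms=8/5b +615.385ms=4/5b
4) 1846.154ms=12/5b +615.385ms=4/5b
5) 2461.538ms=16/5b +615.385ms=4/5b
Σ=4b of 4 (78bpm 4/4) — PASS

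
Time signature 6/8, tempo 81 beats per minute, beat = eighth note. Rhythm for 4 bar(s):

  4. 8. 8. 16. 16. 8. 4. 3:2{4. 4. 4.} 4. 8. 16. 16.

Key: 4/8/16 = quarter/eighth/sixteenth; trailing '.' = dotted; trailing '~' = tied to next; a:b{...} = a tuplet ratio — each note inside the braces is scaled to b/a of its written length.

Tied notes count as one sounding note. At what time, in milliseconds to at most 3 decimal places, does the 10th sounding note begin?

note 10 onset = 16b = 11851.852ms

1. 0.0ms @ 0 + 2222.222ms (3)
2. 2222.222ms @ 3 + 1111.111ms (3/2)
3. 3333.333ms @ 9/2 + 1111.111ms (3/2)
4. 4444.444ms @ 6 + 555.556ms (3/4)
5. 5000.0ms @ 27/4 + 555.556ms (3/4)
6. 5555.556ms @ 15/2 + 1111.111ms (3/2)
7. 6666.667ms @ 9 + 2222.222ms (3)
8. 8888.889ms @ 12 + 1481.481ms (2)
9. 10370.37ms @ 14 + 1481.481ms (2)
10. 11851.852ms @ 16 + 1481.481ms (2)
11. 13333.333ms @ 18 + 2222.222ms (3)
12. 15555.556ms @ 21 + 1111.111ms (3/2)
13. 16666.667ms @ 45/2 + 555.556ms (3/4)
14. 17222.222ms @ 93/4 + 555.556ms (3/4)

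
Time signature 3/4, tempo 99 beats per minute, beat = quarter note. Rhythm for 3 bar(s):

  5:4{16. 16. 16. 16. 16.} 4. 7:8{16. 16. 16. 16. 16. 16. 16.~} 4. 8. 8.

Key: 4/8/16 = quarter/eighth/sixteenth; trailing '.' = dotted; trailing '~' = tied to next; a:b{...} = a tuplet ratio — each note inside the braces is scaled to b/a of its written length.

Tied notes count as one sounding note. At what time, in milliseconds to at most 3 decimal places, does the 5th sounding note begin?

note 5 onset = 6/5b = 727.273ms

1. 0.0ms @ 0 + 181.818ms (3/10)
2. 181.818ms @ 3/10 + 181.818ms (3/10)
3. 363.636ms @ 3/5 + 181.818ms (3/10)
4. 545.455ms @ 9/10 + 181.818ms (3/10)
5. 727.273ms @ 6/5 + 181.818ms (3/10)
6. 909.091ms @ 3/2 + 909.091ms (3/2)
7. 1818.182ms @ 3 + 259.74ms (3/7)
8. 2077.922ms @ 24/7 + 259.74ms (3/7)
9. 2337.662ms @ 27/7 + 259.74ms (3/7)
10. 2597.403ms @ 30/7 + 259.74ms (3/7)
11. 2857.143ms @ 33/7 + 259.74ms (3/7)
12. 3116.883ms @ 36/7 + 259.74ms (3/7)
13. 3376.623ms @ 39/7 + 1168.831ms (27/14)
14. 4545.455ms @ 15/2 + 454.545ms (3/4)
15. 5000.0ms @ 33/4 + 454.545ms (3/4)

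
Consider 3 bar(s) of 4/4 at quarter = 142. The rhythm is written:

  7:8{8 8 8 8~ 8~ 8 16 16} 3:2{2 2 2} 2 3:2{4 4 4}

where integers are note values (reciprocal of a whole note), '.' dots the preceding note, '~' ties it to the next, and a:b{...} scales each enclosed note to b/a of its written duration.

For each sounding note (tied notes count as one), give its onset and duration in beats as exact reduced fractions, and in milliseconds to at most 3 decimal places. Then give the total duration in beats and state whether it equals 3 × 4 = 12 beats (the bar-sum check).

1) 0.0ms=0b +241.449ms=4/7b
2) 241.449ms=4/7b +241.449ms=4/7b
3) 482.897ms=8/7b +241.449ms=4/7b
4) 724.346ms=12/7b +724.346ms=12/7b
5) 1448.692ms=24/7b +120.724ms=2/7b
6) 1569.416ms=26/7b +120.724ms=2/7b
7) 1690.141ms=4b +563.38ms=4/3b
8) 2253.521ms=16/3b +563.38ms=4/3b
9) 2816.901ms=20/3b +563.38ms=4/3b
10) 3380.282ms=8b +845.07ms=2b
11) 4225.352ms=10b +281.69ms=2/3b
12) 4507.042ms=32/3b +281.69ms=2/3b
13) 4788.732ms=34/3b +281.69ms=2/3b
Σ=12b of 12 (142bpm 4/4) — PASS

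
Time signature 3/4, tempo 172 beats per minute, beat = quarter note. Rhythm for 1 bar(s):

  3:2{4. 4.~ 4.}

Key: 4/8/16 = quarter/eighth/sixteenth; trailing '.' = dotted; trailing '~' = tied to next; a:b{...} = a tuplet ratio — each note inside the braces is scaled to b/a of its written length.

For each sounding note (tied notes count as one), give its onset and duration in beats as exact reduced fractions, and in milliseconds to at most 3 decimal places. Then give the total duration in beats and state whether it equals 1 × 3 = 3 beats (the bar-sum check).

1) 0.0ms=0b +348.837ms=1b
2) 348.837ms=1b +697.674ms=2b
Σ=3b of 3 (172bpm 3/4) — PASS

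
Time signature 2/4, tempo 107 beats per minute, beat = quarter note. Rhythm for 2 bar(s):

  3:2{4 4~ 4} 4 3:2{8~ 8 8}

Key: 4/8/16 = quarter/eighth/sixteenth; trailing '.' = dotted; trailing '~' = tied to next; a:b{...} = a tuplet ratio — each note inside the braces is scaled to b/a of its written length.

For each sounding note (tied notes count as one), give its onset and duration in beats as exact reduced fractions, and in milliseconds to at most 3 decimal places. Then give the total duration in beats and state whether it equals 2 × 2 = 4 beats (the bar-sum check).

1) 0.0ms=0b +373.832ms=2/3b
2) 373.832ms=2/3b +747.664ms=4/3b
3) 1121.495ms=2b +560.748ms=1b
4) 1682.243ms=3b +373.832ms=2/3b
5) 2056.075ms=11/3b +186.916ms=1/3b
Σ=4b of 4 (107bpm 2/4) — PASS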